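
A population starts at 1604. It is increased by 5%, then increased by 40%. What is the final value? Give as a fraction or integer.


Start: 1604
Step 1: increase by 5% => multiply by 105/100
  1604 * 105/100 = 8421/5
Step 2: increase by 40% => multiply by 140/100
  8421/5 * 140/100 = 58947/25
Final value = 58947/25

58947/25


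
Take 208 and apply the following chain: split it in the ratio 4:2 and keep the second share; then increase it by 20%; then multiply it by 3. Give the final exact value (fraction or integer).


Start with 208.
Step 1: Split 4:2, second share = 208 * 2/6 = 208/3
Step 2: Increase by 20%: 208/3 * 120/100 = 416/5
Step 3: Multiply by 3: 416/5 * 3 = 1248/5
Final result = 1248/5

1248/5


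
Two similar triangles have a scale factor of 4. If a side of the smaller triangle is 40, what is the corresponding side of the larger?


Similar triangles have proportional sides
Scale factor = 4
Smaller side = 40
Corresponding larger side = 40 * 4
= 160

160


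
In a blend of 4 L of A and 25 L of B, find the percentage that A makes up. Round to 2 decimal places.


Volume of A = 4 L
Volume of B = 25 L
Total volume = 4 + 25 = 29 L
Percentage of A = (4/29) * 100
= 13.79%

13.79


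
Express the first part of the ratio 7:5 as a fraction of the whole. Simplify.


Total parts = 7 + 5 = 12
First part fraction = 7/12
Simplify: 7/12 = 7/12

7/12


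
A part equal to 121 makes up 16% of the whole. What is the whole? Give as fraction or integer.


Given: 121 is 16% of the whole
Set up: 121 = 16/100 * whole
whole = 121 * 100 / 16
whole = 12100 / 16
whole = 3025/4

3025/4


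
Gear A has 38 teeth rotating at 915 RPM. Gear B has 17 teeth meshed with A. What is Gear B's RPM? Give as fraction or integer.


Gear ratio: teeth_A * RPM_A = teeth_B * RPM_B
38 * 915 = 17 * RPM_B
34770 = 17 * RPM_B
RPM_B = 34770 / 17
RPM_B = 34770/17

34770/17


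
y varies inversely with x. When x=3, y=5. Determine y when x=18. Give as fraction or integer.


Inverse proportion: y = k/x
Find k: k = 3 * 5 = 15
Compute y at x=18: y = 15/18
y = 5/6

5/6


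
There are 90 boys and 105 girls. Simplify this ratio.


Find GCD(90, 105)
GCD = 15
Divide both by 15: 90/15 = 6, 105/15 = 7
Simplified ratio = 6:7

6:7


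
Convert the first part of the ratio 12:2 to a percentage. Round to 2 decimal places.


Total parts = 12 + 2 = 14
First part fraction = 12/14
Percentage = (12/14) * 100
= 0.857143 * 100
= 85.71%

85.71


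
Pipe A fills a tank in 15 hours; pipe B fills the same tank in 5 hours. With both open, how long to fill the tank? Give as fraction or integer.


Rate of A = 1/15 job per hour
Rate of B = 1/5 job per hour
Combined rate = 1/15 + 1/5
Find common denominator: (5 + 15)/(15*5) = 20/75
Combined rate = 4/15 job per hour
Time together = 1 / (4/15) = 15/4 hours

15/4


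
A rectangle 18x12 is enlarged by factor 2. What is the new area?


Original dimensions: 18 x 12
Enlargement factor = 2
New width = 18 * 2 = 36
New height = 12 * 2 = 24
New area = 36 * 24 = 864

864


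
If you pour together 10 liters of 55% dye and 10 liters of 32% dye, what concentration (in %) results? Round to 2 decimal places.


Solute in mixture 1 = 55% of 10 L = 10*55/100 = 11/2 L
Solute in mixture 2 = 32% of 10 L = 10*32/100 = 16/5 L
Total solute = 11/2 + 16/5 = 87/10 L
Total volume = 10 + 10 = 20 L
Final concentration = 87/10/20 * 100 = 43.50%

43.50


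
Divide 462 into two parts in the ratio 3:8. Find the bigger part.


Total parts = 3 + 8 = 11
Value per part = 462 / 11 = 42
First share = 3 * 42 = 126
Second share = 8 * 42 = 336
Larger share = 336

336


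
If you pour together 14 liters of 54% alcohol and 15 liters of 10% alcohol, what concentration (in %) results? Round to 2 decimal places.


Solute in mixture 1 = 54% of 14 L = 14*54/100 = 189/25 L
Solute in mixture 2 = 10% of 15 L = 15*10/100 = 3/2 L
Total solute = 189/25 + 3/2 = 453/50 L
Total volume = 14 + 15 = 29 L
Final concentration = 453/50/29 * 100 = 31.24%

31.24


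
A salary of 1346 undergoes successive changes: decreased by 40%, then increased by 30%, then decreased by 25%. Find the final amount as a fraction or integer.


Start: 1346
Step 1: decrease by 40% => multiply by 60/100
  1346 * 60/100 = 4038/5
Step 2: increase by 30% => multiply by 130/100
  4038/5 * 130/100 = 26247/25
Step 3: decrease by 25% => multiply by 75/100
  26247/25 * 75/100 = 78741/100
Final value = 78741/100

78741/100


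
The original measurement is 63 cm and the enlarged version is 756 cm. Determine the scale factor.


Original length = 63 cm
Scaled length = 756 cm
Scale factor = 756 / 63
= 12

12


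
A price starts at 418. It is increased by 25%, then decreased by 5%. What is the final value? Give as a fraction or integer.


Start: 418
Step 1: increase by 25% => multiply by 125/100
  418 * 125/100 = 1045/2
Step 2: decrease by 5% => multiply by 95/100
  1045/2 * 95/100 = 3971/8
Final value = 3971/8

3971/8


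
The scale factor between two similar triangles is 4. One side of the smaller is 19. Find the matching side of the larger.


Similar triangles have proportional sides
Scale factor = 4
Smaller side = 19
Corresponding larger side = 19 * 4
= 76

76


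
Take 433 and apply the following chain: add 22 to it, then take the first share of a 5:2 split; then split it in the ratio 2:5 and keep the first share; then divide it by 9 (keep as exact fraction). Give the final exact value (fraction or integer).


Start with 433.
Step 1: Add 22: 433+22=455; split 5:2 first = 455*5/7 = 325
Step 2: Split 2:5, first share = 325 * 2/7 = 650/7
Step 3: Divide by 9: 650/7 / 9 = 650/63
Final result = 650/63

650/63


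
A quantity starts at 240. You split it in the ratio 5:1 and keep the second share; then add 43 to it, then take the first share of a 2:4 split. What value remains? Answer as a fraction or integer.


Start with 240.
Step 1: Split 5:1, second share = 240 * 1/6 = 40
Step 2: Add 43: 40+43=83; split 2:4 first = 83*2/6 = 83/3
Final result = 83/3

83/3


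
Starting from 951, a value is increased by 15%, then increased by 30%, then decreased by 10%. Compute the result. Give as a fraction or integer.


Start: 951
Step 1: increase by 15% => multiply by 115/100
  951 * 115/100 = 21873/20
Step 2: increase by 30% => multiply by 130/100
  21873/20 * 130/100 = 284349/200
Step 3: decrease by 10% => multiply by 90/100
  284349/200 * 90/100 = 2559141/2000
Final value = 2559141/2000

2559141/2000


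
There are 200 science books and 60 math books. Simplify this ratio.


Find GCD(200, 60)
GCD = 20
Divide both by 20: 200/20 = 10, 60/20 = 3
Simplified ratio = 10:3

10:3


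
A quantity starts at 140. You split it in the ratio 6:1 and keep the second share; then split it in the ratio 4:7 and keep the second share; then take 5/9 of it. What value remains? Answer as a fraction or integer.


Start with 140.
Step 1: Split 6:1, second share = 140 * 1/7 = 20
Step 2: Split 4:7, second share = 20 * 7/11 = 140/11
Step 3: Take 5/9: 140/11 * 5/9 = 700/99
Final result = 700/99

700/99


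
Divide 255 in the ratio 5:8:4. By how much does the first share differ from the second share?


Total parts = 5 + 8 + 4 = 17
Value per part = 255 / 17 = 15
Shares: 5*15=75, 8*15=120, 4*15=60
First share = 75, second share = 120
Difference = |75 - 120| = 45

45


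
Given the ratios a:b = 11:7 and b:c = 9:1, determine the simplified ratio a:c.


Given a:b = 11:7 and b:c = 9:1
Make b consistent. Multiply first ratio by 9: a:b = 99:63
Multiply second ratio by 7: b:c = 63:7
Now b = 63 in both, so a:b:c = 99:63:7
Therefore a:c = 99:7
Simplify by GCD: a:c = 99:7

99:7


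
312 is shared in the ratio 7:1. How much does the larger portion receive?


Total parts = 7 + 1 = 8
Value per part = 312 / 8 = 39
First share = 7 * 39 = 273
Second share = 1 * 39 = 39
Larger share = 273

273


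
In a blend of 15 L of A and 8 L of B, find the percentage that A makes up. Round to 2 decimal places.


Volume of A = 15 L
Volume of B = 8 L
Total volume = 15 + 8 = 23 L
Percentage of A = (15/23) * 100
= 65.22%

65.22


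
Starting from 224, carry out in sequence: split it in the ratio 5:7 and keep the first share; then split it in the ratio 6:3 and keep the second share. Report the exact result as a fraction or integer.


Start with 224.
Step 1: Split 5:7, first share = 224 * 5/12 = 280/3
Step 2: Split 6:3, second share = 280/3 * 3/9 = 280/9
Final result = 280/9

280/9


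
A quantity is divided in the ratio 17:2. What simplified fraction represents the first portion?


Total parts = 17 + 2 = 19
First part fraction = 17/19
Simplify: 17/19 = 17/19

17/19


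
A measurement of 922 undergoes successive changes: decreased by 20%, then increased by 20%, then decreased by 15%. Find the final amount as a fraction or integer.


Start: 922
Step 1: decrease by 20% => multiply by 80/100
  922 * 80/100 = 3688/5
Step 2: increase by 20% => multiply by 120/100
  3688/5 * 120/100 = 22128/25
Step 3: decrease by 15% => multiply by 85/100
  22128/25 * 85/100 = 94044/125
Final value = 94044/125

94044/125


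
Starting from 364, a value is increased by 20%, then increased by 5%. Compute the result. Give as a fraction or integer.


Start: 364
Step 1: increase by 20% => multiply by 120/100
  364 * 120/100 = 2184/5
Step 2: increase by 5% => multiply by 105/100
  2184/5 * 105/100 = 11466/25
Final value = 11466/25

11466/25


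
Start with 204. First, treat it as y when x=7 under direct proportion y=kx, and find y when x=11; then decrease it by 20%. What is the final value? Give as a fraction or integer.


Start with 204.
Step 1: Direct prop: k = (204)/7; new y = k*11 = 204*11/7 = 2244/7
Step 2: Decrease by 20%: 2244/7 * 80/100 = 8976/35
Final result = 8976/35

8976/35


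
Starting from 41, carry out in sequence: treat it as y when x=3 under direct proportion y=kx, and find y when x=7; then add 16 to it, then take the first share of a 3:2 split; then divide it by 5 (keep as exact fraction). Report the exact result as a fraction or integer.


Start with 41.
Step 1: Direct prop: k = (41)/3; new y = k*7 = 41*7/3 = 287/3
Step 2: Add 16: 287/3+16=335/3; split 3:2 first = 335/3*3/5 = 67
Step 3: Divide by 5: 67 / 5 = 67/5
Final result = 67/5

67/5


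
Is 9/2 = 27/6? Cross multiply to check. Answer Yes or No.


Cross multiply to check 9/2 = 27/6
Left cross product: 9 * 6 = 54
Right cross product: 2 * 27 = 54
54 = 54
Equal, so proportions match => Yes

Yes


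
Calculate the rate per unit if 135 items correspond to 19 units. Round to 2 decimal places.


Total items = 135
Number of units = 19
Unit rate = 135 / 19
= 7.11 items per unit

7.11


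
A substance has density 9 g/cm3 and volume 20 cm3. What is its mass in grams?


Using mass = density * volume
Density = 9 g/cm3
Volume = 20 cm3
Mass = 9 * 20
= 180 g

180


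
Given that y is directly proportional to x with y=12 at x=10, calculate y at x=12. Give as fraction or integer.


Direct proportion: y = kx
Find k: k = 12/10 = 6/5
Compute y at x=12: y = 6/5 * 12
y = 72/5

72/5


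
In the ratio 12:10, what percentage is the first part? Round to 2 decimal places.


Total parts = 12 + 10 = 22
First part fraction = 12/22
Percentage = (12/22) * 100
= 0.545455 * 100
= 54.55%

54.55


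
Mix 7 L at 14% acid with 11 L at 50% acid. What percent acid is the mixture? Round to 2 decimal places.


Solute in mixture 1 = 14% of 7 L = 7*14/100 = 49/50 L
Solute in mixture 2 = 50% of 11 L = 11*50/100 = 11/2 L
Total solute = 49/50 + 11/2 = 162/25 L
Total volume = 7 + 11 = 18 L
Final concentration = 162/25/18 * 100 = 36.00%

36.00


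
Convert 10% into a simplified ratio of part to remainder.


Part = 10%, Remainder = 90%
Ratio = 10:90
GCD(10, 90) = 10
Simplify: 1:9 = 1:9

1:9


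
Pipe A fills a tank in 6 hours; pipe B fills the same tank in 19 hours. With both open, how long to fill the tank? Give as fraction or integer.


Rate of A = 1/6 job per hour
Rate of B = 1/19 job per hour
Combined rate = 1/6 + 1/19
Find common denominator: (19 + 6)/(6*19) = 25/114
Combined rate = 25/114 job per hour
Time together = 1 / (25/114) = 114/25 hours

114/25


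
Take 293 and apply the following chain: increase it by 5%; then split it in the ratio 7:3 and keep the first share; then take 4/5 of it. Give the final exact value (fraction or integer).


Start with 293.
Step 1: Increase by 5%: 293 * 105/100 = 6153/20
Step 2: Split 7:3, first share = 6153/20 * 7/10 = 43071/200
Step 3: Take 4/5: 43071/200 * 4/5 = 43071/250
Final result = 43071/250

43071/250


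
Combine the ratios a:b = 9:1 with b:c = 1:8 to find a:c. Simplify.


Given a:b = 9:1 and b:c = 1:8
Make b consistent. Multiply first ratio by 1: a:b = 9:1
Multiply second ratio by 1: b:c = 1:8
Now b = 1 in both, so a:b:c = 9:1:8
Therefore a:c = 9:8
Simplify by GCD: a:c = 9:8

9:8


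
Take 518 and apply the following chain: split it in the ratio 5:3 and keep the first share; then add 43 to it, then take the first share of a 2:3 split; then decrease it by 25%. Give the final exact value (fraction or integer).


Start with 518.
Step 1: Split 5:3, first share = 518 * 5/8 = 1295/4
Step 2: Add 43: 1295/4+43=1467/4; split 2:3 first = 1467/4*2/5 = 1467/10
Step 3: Decrease by 25%: 1467/10 * 75/100 = 4401/40
Final result = 4401/40

4401/40


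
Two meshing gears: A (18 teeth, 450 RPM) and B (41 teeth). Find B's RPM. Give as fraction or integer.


Gear ratio: teeth_A * RPM_A = teeth_B * RPM_B
18 * 450 = 41 * RPM_B
8100 = 41 * RPM_B
RPM_B = 8100 / 41
RPM_B = 8100/41

8100/41


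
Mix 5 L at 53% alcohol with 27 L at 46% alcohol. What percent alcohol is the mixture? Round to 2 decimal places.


Solute in mixture 1 = 53% of 5 L = 5*53/100 = 53/20 L
Solute in mixture 2 = 46% of 27 L = 27*46/100 = 621/50 L
Total solute = 53/20 + 621/50 = 1507/100 L
Total volume = 5 + 27 = 32 L
Final concentration = 1507/100/32 * 100 = 47.09%

47.09


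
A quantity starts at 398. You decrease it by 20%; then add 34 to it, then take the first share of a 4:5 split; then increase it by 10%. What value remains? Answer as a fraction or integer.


Start with 398.
Step 1: Decrease by 20%: 398 * 80/100 = 1592/5
Step 2: Add 34: 1592/5+34=1762/5; split 4:5 first = 1762/5*4/9 = 7048/45
Step 3: Increase by 10%: 7048/45 * 110/100 = 38764/225
Final result = 38764/225

38764/225


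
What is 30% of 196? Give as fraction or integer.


Compute 30% of 196
Convert percentage: 30% = 30/100
Multiply: 196 * 30/100
= 5880/100
= 294/5

294/5


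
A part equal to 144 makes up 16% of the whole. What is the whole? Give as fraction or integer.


Given: 144 is 16% of the whole
Set up: 144 = 16/100 * whole
whole = 144 * 100 / 16
whole = 14400 / 16
whole = 900

900


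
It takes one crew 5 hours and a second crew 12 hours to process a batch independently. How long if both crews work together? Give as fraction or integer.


Rate of A = 1/5 job per hour
Rate of B = 1/12 job per hour
Combined rate = 1/5 + 1/12
Find common denominator: (12 + 5)/(5*12) = 17/60
Combined rate = 17/60 job per hour
Time together = 1 / (17/60) = 60/17 hours

60/17


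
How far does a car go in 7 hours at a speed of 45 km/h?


Using distance = speed * time
Speed = 45 km/h
Time = 7 hours
Distance = 45 * 7
= 315 km

315


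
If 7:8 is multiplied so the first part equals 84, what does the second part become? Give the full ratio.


Original ratio: 7:8
First term target: 84
Scale factor = 84 / 7 = 12
Multiply second term: 8 * 12 = 96
Equivalent ratio = 84:96

84:96


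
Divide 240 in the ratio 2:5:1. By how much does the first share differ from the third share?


Total parts = 2 + 5 + 1 = 8
Value per part = 240 / 8 = 30
Shares: 2*30=60, 5*30=150, 1*30=30
First share = 60, third share = 30
Difference = |60 - 30| = 30

30


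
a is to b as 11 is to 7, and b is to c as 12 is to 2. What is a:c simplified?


Given a:b = 11:7 and b:c = 12:2
Make b consistent. Multiply first ratio by 12: a:b = 132:84
Multiply second ratio by 7: b:c = 84:14
Now b = 84 in both, so a:b:c = 132:84:14
Therefore a:c = 132:14
Simplify by GCD: a:c = 66:7

66:7


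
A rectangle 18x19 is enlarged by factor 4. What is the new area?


Original dimensions: 18 x 19
Enlargement factor = 4
New width = 18 * 4 = 72
New height = 19 * 4 = 76
New area = 72 * 76 = 5472

5472


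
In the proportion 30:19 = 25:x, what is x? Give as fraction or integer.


Setting up: 30/19 = 25/x
Cross multiply: 30 * x = 19 * 25
30x = 475
x = 475/30
x = 95/6

95/6


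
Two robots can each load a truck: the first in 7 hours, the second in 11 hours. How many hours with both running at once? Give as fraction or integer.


Rate of A = 1/7 job per hour
Rate of B = 1/11 job per hour
Combined rate = 1/7 + 1/11
Find common denominator: (11 + 7)/(7*11) = 18/77
Combined rate = 18/77 job per hour
Time together = 1 / (18/77) = 77/18 hours

77/18


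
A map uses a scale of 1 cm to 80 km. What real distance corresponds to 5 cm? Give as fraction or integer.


Map scale: 1 cm = 80 km
Measured distance on map = 5 cm
Set up proportion: 5 * 80 / 1
= 400 / 1
= 400 km

400


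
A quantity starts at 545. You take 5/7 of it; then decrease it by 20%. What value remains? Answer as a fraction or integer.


Start with 545.
Step 1: Take 5/7: 545 * 5/7 = 2725/7
Step 2: Decrease by 20%: 2725/7 * 80/100 = 2180/7
Final result = 2180/7

2180/7


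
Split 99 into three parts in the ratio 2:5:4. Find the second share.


Ratio = 2:5:4
Total parts = 2 + 5 + 4 = 11
Value per part = 99 / 11 = 9
First share = 2 * 9 = 18
Middle share = 5 * 9 = 45
Third share = 4 * 9 = 36

45


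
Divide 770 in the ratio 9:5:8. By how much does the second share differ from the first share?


Total parts = 9 + 5 + 8 = 22
Value per part = 770 / 22 = 35
Shares: 9*35=315, 5*35=175, 8*35=280
Second share = 175, first share = 315
Difference = |175 - 315| = 140

140


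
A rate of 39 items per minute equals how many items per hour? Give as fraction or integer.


Converting from per minute to per hour
Rate = 39 items per minute
Multiply by 60: 39 * 60
= 2340 items per hour

2340


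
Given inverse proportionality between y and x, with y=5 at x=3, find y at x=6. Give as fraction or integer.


Inverse proportion: y = k/x
Find k: k = 3 * 5 = 15
Compute y at x=6: y = 15/6
y = 5/2

5/2


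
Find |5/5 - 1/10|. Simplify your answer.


Simplify: 5/5 = 1 and 1/10 = 1/10
Find common denominator: LCD = 10
Convert: 10/10 and 1/10
Difference = |10 - 1|/10 = 9/10
Simplified = 9/10

9/10


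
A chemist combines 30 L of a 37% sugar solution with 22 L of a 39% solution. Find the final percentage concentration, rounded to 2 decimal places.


Solute in mixture 1 = 37% of 30 L = 30*37/100 = 111/10 L
Solute in mixture 2 = 39% of 22 L = 22*39/100 = 429/50 L
Total solute = 111/10 + 429/50 = 492/25 L
Total volume = 30 + 22 = 52 L
Final concentration = 492/25/52 * 100 = 37.85%

37.85


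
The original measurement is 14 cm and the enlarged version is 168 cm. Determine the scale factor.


Original length = 14 cm
Scaled length = 168 cm
Scale factor = 168 / 14
= 12

12


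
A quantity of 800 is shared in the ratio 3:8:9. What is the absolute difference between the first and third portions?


Total parts = 3 + 8 + 9 = 20
Value per part = 800 / 20 = 40
Shares: 3*40=120, 8*40=320, 9*40=360
First share = 120, third share = 360
Difference = |120 - 360| = 240

240


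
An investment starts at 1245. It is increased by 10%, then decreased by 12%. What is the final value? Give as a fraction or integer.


Start: 1245
Step 1: increase by 10% => multiply by 110/100
  1245 * 110/100 = 2739/2
Step 2: decrease by 12% => multiply by 88/100
  2739/2 * 88/100 = 30129/25
Final value = 30129/25

30129/25


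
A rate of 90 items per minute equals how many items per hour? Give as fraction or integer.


Converting from per minute to per hour
Rate = 90 items per minute
Multiply by 60: 90 * 60
= 5400 items per hour

5400


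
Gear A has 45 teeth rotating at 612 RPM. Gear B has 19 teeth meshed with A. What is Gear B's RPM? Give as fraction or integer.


Gear ratio: teeth_A * RPM_A = teeth_B * RPM_B
45 * 612 = 19 * RPM_B
27540 = 19 * RPM_B
RPM_B = 27540 / 19
RPM_B = 27540/19

27540/19


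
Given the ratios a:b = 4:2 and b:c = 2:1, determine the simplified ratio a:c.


Given a:b = 4:2 and b:c = 2:1
Make b consistent. Multiply first ratio by 2: a:b = 8:4
Multiply second ratio by 2: b:c = 4:2
Now b = 4 in both, so a:b:c = 8:4:2
Therefore a:c = 8:2
Simplify by GCD: a:c = 4:1

4:1


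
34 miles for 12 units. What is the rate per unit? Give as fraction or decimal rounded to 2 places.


Total miles = 34
Number of units = 12
Unit rate = 34 / 12
= 2.83 miles per unit

2.83


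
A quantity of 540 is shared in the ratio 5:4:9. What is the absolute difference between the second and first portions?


Total parts = 5 + 4 + 9 = 18
Value per part = 540 / 18 = 30
Shares: 5*30=150, 4*30=120, 9*30=270
Second share = 120, first share = 150
Difference = |120 - 150| = 30

30


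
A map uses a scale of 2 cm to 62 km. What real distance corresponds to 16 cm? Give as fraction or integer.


Map scale: 2 cm = 62 km
Measured distance on map = 16 cm
Set up proportion: 16 * 62 / 2
= 992 / 2
= 496 km

496


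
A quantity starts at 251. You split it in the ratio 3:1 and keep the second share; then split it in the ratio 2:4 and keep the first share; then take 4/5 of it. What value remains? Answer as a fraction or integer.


Start with 251.
Step 1: Split 3:1, second share = 251 * 1/4 = 251/4
Step 2: Split 2:4, first share = 251/4 * 2/6 = 251/12
Step 3: Take 4/5: 251/12 * 4/5 = 251/15
Final result = 251/15

251/15


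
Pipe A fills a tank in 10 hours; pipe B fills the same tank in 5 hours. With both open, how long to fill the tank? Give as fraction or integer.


Rate of A = 1/10 job per hour
Rate of B = 1/5 job per hour
Combined rate = 1/10 + 1/5
Find common denominator: (5 + 10)/(10*5) = 15/50
Combined rate = 3/10 job per hour
Time together = 1 / (3/10) = 10/3 hours

10/3


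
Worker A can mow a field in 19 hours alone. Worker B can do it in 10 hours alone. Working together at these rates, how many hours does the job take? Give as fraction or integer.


Rate of A = 1/19 job per hour
Rate of B = 1/10 job per hour
Combined rate = 1/19 + 1/10
Find common denominator: (10 + 19)/(19*10) = 29/190
Combined rate = 29/190 job per hour
Time together = 1 / (29/190) = 190/29 hours

190/29


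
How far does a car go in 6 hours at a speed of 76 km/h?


Using distance = speed * time
Speed = 76 km/h
Time = 6 hours
Distance = 76 * 6
= 456 km

456


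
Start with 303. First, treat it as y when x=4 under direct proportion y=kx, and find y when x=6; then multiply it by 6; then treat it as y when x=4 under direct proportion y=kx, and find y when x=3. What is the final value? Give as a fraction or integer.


Start with 303.
Step 1: Direct prop: k = (303)/4; new y = k*6 = 303*6/4 = 909/2
Step 2: Multiply by 6: 909/2 * 6 = 2727
Step 3: Direct prop: k = (2727)/4; new y = k*3 = 2727*3/4 = 8181/4
Final result = 8181/4

8181/4


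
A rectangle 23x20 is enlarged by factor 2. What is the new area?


Original dimensions: 23 x 20
Enlargement factor = 2
New width = 23 * 2 = 46
New height = 20 * 2 = 40
New area = 46 * 40 = 1840

1840


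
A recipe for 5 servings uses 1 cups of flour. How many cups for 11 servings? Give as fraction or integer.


Original: 1 cups for 5 servings
Target servings = 11
Scaling factor = 11/5
New amount = 1 * 11/5
= 11/5
= 11/5 cups

11/5


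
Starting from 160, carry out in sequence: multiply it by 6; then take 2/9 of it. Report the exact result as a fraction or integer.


Start with 160.
Step 1: Multiply by 6: 160 * 6 = 960
Step 2: Take 2/9: 960 * 2/9 = 640/3
Final result = 640/3

640/3


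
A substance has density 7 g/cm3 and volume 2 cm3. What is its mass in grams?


Using mass = density * volume
Density = 7 g/cm3
Volume = 2 cm3
Mass = 7 * 2
= 14 g

14


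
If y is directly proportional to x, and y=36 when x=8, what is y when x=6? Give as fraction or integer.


Direct proportion: y = kx
Find k: k = 36/8 = 9/2
Compute y at x=6: y = 9/2 * 6
y = 27

27


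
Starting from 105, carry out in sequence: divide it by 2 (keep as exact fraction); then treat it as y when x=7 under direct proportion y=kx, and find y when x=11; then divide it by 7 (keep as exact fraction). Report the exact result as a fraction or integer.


Start with 105.
Step 1: Divide by 2: 105 / 2 = 105/2
Step 2: Direct prop: k = (105/2)/7; new y = k*11 = 105/2*11/7 = 165/2
Step 3: Divide by 7: 165/2 / 7 = 165/14
Final result = 165/14

165/14


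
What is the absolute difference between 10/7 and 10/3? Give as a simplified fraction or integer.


Simplify: 10/7 = 10/7 and 10/3 = 10/3
Find common denominator: LCD = 21
Convert: 30/21 and 70/21
Difference = |30 - 70|/21 = 40/21
Simplified = 40/21

40/21


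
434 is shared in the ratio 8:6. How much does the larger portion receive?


Total parts = 8 + 6 = 14
Value per part = 434 / 14 = 31
First share = 8 * 31 = 248
Second share = 6 * 31 = 186
Larger share = 248

248


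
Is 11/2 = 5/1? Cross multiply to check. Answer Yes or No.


Cross multiply to check 11/2 = 5/1
Left cross product: 11 * 1 = 11
Right cross product: 2 * 5 = 10
11 != 10
Not equal, so proportions differ => No

No


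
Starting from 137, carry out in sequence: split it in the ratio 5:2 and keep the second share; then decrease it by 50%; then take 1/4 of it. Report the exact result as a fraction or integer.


Start with 137.
Step 1: Split 5:2, second share = 137 * 2/7 = 274/7
Step 2: Decrease by 50%: 274/7 * 50/100 = 137/7
Step 3: Take 1/4: 137/7 * 1/4 = 137/28
Final result = 137/28

137/28


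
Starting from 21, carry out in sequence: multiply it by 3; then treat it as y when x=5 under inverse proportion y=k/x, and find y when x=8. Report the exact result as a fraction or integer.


Start with 21.
Step 1: Multiply by 3: 21 * 3 = 63
Step 2: Inverse prop: k = (63)*5; new y = k/8 = 63*5/8 = 315/8
Final result = 315/8

315/8


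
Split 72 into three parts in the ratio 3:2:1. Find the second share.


Ratio = 3:2:1
Total parts = 3 + 2 + 1 = 6
Value per part = 72 / 6 = 12
First share = 3 * 12 = 36
Middle share = 2 * 12 = 24
Third share = 1 * 12 = 12

24


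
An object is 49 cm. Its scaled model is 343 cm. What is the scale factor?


Original length = 49 cm
Scaled length = 343 cm
Scale factor = 343 / 49
= 7

7


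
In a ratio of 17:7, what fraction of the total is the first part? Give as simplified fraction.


Total parts = 17 + 7 = 24
First part fraction = 17/24
Simplify: 17/24 = 17/24

17/24


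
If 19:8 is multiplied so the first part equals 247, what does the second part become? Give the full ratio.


Original ratio: 19:8
First term target: 247
Scale factor = 247 / 19 = 13
Multiply second term: 8 * 13 = 104
Equivalent ratio = 247:104

247:104


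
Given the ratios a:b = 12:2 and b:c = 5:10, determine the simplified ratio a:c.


Given a:b = 12:2 and b:c = 5:10
Make b consistent. Multiply first ratio by 5: a:b = 60:10
Multiply second ratio by 2: b:c = 10:20
Now b = 10 in both, so a:b:c = 60:10:20
Therefore a:c = 60:20
Simplify by GCD: a:c = 3:1

3:1


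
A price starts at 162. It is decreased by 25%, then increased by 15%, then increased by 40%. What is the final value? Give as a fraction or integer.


Start: 162
Step 1: decrease by 25% => multiply by 75/100
  162 * 75/100 = 243/2
Step 2: increase by 15% => multiply by 115/100
  243/2 * 115/100 = 5589/40
Step 3: increase by 40% => multiply by 140/100
  5589/40 * 140/100 = 39123/200
Final value = 39123/200

39123/200


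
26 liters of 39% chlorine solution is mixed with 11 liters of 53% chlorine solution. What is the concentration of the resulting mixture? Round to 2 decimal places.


Solute in mixture 1 = 39% of 26 L = 26*39/100 = 507/50 L
Solute in mixture 2 = 53% of 11 L = 11*53/100 = 583/100 L
Total solute = 507/50 + 583/100 = 1597/100 L
Total volume = 26 + 11 = 37 L
Final concentration = 1597/100/37 * 100 = 43.16%

43.16


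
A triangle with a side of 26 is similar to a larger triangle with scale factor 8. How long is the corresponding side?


Similar triangles have proportional sides
Scale factor = 8
Smaller side = 26
Corresponding larger side = 26 * 8
= 208

208


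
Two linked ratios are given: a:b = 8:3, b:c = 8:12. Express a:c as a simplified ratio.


Given a:b = 8:3 and b:c = 8:12
Make b consistent. Multiply first ratio by 8: a:b = 64:24
Multiply second ratio by 3: b:c = 24:36
Now b = 24 in both, so a:b:c = 64:24:36
Therefore a:c = 64:36
Simplify by GCD: a:c = 16:9

16:9


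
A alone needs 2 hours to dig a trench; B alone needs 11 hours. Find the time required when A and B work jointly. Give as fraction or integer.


Rate of A = 1/2 job per hour
Rate of B = 1/11 job per hour
Combined rate = 1/2 + 1/11
Find common denominator: (11 + 2)/(2*11) = 13/22
Combined rate = 13/22 job per hour
Time together = 1 / (13/22) = 22/13 hours

22/13


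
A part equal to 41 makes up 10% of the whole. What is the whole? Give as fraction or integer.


Given: 41 is 10% of the whole
Set up: 41 = 10/100 * whole
whole = 41 * 100 / 10
whole = 4100 / 10
whole = 410

410


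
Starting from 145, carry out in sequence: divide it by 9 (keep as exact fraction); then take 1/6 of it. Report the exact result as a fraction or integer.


Start with 145.
Step 1: Divide by 9: 145 / 9 = 145/9
Step 2: Take 1/6: 145/9 * 1/6 = 145/54
Final result = 145/54

145/54


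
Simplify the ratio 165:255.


Find GCD(165, 255)
GCD = 15
Divide both by 15: 165/15 = 11, 255/15 = 17
Simplified ratio = 11:17

11:17


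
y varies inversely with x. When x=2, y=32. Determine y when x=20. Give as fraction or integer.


Inverse proportion: y = k/x
Find k: k = 2 * 32 = 64
Compute y at x=20: y = 64/20
y = 16/5

16/5


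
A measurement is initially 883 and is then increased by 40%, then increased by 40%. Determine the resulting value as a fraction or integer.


Start: 883
Step 1: increase by 40% => multiply by 140/100
  883 * 140/100 = 6181/5
Step 2: increase by 40% => multiply by 140/100
  6181/5 * 140/100 = 43267/25
Final value = 43267/25

43267/25


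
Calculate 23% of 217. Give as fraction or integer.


Compute 23% of 217
Convert percentage: 23% = 23/100
Multiply: 217 * 23/100
= 4991/100
= 4991/100

4991/100


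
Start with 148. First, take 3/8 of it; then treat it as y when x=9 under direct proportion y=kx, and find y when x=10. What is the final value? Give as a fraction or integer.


Start with 148.
Step 1: Take 3/8: 148 * 3/8 = 111/2
Step 2: Direct prop: k = (111/2)/9; new y = k*10 = 111/2*10/9 = 185/3
Final result = 185/3

185/3


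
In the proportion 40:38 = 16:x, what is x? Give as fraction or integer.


Setting up: 40/38 = 16/x
Cross multiply: 40 * x = 38 * 16
40x = 608
x = 608/40
x = 76/5

76/5


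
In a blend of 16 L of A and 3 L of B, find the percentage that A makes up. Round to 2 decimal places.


Volume of A = 16 L
Volume of B = 3 L
Total volume = 16 + 3 = 19 L
Percentage of A = (16/19) * 100
= 84.21%

84.21


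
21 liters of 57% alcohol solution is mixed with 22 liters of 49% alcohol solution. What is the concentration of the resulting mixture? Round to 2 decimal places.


Solute in mixture 1 = 57% of 21 L = 21*57/100 = 1197/100 L
Solute in mixture 2 = 49% of 22 L = 22*49/100 = 539/50 L
Total solute = 1197/100 + 539/50 = 91/4 L
Total volume = 21 + 22 = 43 L
Final concentration = 91/4/43 * 100 = 52.91%

52.91


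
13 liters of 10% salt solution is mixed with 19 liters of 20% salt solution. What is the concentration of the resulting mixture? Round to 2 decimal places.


Solute in mixture 1 = 10% of 13 L = 13*10/100 = 13/10 L
Solute in mixture 2 = 20% of 19 L = 19*20/100 = 19/5 L
Total solute = 13/10 + 19/5 = 51/10 L
Total volume = 13 + 19 = 32 L
Final concentration = 51/10/32 * 100 = 15.94%

15.94


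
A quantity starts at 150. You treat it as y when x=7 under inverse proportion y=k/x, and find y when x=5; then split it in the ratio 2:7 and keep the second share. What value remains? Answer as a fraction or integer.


Start with 150.
Step 1: Inverse prop: k = (150)*7; new y = k/5 = 150*7/5 = 210
Step 2: Split 2:7, second share = 210 * 7/9 = 490/3
Final result = 490/3

490/3


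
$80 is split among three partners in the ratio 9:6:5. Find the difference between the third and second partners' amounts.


Total parts = 9 + 6 + 5 = 20
Value per part = 80 / 20 = 4
Shares: 9*4=36, 6*4=24, 5*4=20
Third share = 20, second share = 24
Difference = |20 - 24| = 4

4


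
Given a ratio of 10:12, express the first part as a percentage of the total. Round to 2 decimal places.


Total parts = 10 + 12 = 22
First part fraction = 10/22
Percentage = (10/22) * 100
= 0.454545 * 100
= 45.45%

45.45


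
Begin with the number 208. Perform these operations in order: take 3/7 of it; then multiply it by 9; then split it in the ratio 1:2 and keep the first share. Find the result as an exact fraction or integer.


Start with 208.
Step 1: Take 3/7: 208 * 3/7 = 624/7
Step 2: Multiply by 9: 624/7 * 9 = 5616/7
Step 3: Split 1:2, first share = 5616/7 * 1/3 = 1872/7
Final result = 1872/7

1872/7


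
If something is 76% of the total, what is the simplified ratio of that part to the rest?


Part = 76%, Remainder = 24%
Ratio = 76:24
GCD(76, 24) = 4
Simplify: 19:6 = 19:6

19:6


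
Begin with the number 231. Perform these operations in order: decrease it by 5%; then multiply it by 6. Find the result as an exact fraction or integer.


Start with 231.
Step 1: Decrease by 5%: 231 * 95/100 = 4389/20
Step 2: Multiply by 6: 4389/20 * 6 = 13167/10
Final result = 13167/10

13167/10


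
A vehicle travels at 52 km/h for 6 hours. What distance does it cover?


Using distance = speed * time
Speed = 52 km/h
Time = 6 hours
Distance = 52 * 6
= 312 km

312


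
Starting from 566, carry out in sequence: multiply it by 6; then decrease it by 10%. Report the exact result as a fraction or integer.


Start with 566.
Step 1: Multiply by 6: 566 * 6 = 3396
Step 2: Decrease by 10%: 3396 * 90/100 = 15282/5
Final result = 15282/5

15282/5


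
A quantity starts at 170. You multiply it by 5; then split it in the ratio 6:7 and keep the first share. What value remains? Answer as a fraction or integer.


Start with 170.
Step 1: Multiply by 5: 170 * 5 = 850
Step 2: Split 6:7, first share = 850 * 6/13 = 5100/13
Final result = 5100/13

5100/13


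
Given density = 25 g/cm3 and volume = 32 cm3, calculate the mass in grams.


Using mass = density * volume
Density = 25 g/cm3
Volume = 32 cm3
Mass = 25 * 32
= 800 g

800


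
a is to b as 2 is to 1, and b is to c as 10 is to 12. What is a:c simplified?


Given a:b = 2:1 and b:c = 10:12
Make b consistent. Multiply first ratio by 10: a:b = 20:10
Multiply second ratio by 1: b:c = 10:12
Now b = 10 in both, so a:b:c = 20:10:12
Therefore a:c = 20:12
Simplify by GCD: a:c = 5:3

5:3


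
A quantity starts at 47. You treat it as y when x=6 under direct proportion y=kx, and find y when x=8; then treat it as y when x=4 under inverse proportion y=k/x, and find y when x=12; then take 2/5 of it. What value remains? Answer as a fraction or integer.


Start with 47.
Step 1: Direct prop: k = (47)/6; new y = k*8 = 47*8/6 = 188/3
Step 2: Inverse prop: k = (188/3)*4; new y = k/12 = 188/3*4/12 = 188/9
Step 3: Take 2/5: 188/9 * 2/5 = 376/45
Final result = 376/45

376/45


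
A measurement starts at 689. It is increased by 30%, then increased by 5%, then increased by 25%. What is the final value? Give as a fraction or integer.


Start: 689
Step 1: increase by 30% => multiply by 130/100
  689 * 130/100 = 8957/10
Step 2: increase by 5% => multiply by 105/100
  8957/10 * 105/100 = 188097/200
Step 3: increase by 25% => multiply by 125/100
  188097/200 * 125/100 = 188097/160
Final value = 188097/160

188097/160


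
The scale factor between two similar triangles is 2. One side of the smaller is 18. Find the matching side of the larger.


Similar triangles have proportional sides
Scale factor = 2
Smaller side = 18
Corresponding larger side = 18 * 2
= 36

36


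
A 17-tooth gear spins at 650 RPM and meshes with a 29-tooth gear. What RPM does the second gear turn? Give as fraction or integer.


Gear ratio: teeth_A * RPM_A = teeth_B * RPM_B
17 * 650 = 29 * RPM_B
11050 = 29 * RPM_B
RPM_B = 11050 / 29
RPM_B = 11050/29

11050/29


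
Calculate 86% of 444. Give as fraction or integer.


Compute 86% of 444
Convert percentage: 86% = 86/100
Multiply: 444 * 86/100
= 38184/100
= 9546/25

9546/25


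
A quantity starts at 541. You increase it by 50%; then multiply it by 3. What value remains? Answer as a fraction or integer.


Start with 541.
Step 1: Increase by 50%: 541 * 150/100 = 1623/2
Step 2: Multiply by 3: 1623/2 * 3 = 4869/2
Final result = 4869/2

4869/2


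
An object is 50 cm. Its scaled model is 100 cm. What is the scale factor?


Original length = 50 cm
Scaled length = 100 cm
Scale factor = 100 / 50
= 2

2


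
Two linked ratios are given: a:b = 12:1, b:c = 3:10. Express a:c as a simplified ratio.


Given a:b = 12:1 and b:c = 3:10
Make b consistent. Multiply first ratio by 3: a:b = 36:3
Multiply second ratio by 1: b:c = 3:10
Now b = 3 in both, so a:b:c = 36:3:10
Therefore a:c = 36:10
Simplify by GCD: a:c = 18:5

18:5


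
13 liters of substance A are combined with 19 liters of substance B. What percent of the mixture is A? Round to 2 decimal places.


Volume of A = 13 L
Volume of B = 19 L
Total volume = 13 + 19 = 32 L
Percentage of A = (13/32) * 100
= 40.63%

40.63


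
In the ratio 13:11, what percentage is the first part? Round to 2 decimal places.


Total parts = 13 + 11 = 24
First part fraction = 13/24
Percentage = (13/24) * 100
= 0.541667 * 100
= 54.17%

54.17


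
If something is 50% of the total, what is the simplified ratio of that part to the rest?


Part = 50%, Remainder = 50%
Ratio = 50:50
GCD(50, 50) = 50
Simplify: 1:1 = 1:1

1:1


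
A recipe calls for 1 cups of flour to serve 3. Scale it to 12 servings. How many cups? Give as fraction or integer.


Original: 1 cups for 3 servings
Target servings = 12
Scaling factor = 12/3
New amount = 1 * 12/3
= 12/3
= 4 cups

4


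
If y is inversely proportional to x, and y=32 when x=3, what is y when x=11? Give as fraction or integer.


Inverse proportion: y = k/x
Find k: k = 3 * 32 = 96
Compute y at x=11: y = 96/11
y = 96/11

96/11


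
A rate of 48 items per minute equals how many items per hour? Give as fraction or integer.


Converting from per minute to per hour
Rate = 48 items per minute
Multiply by 60: 48 * 60
= 2880 items per hour

2880


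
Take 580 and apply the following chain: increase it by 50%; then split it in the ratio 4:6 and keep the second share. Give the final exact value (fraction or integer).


Start with 580.
Step 1: Increase by 50%: 580 * 150/100 = 870
Step 2: Split 4:6, second share = 870 * 6/10 = 522
Final result = 522

522


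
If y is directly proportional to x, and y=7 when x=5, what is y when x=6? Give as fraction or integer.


Direct proportion: y = kx
Find k: k = 7/5 = 7/5
Compute y at x=6: y = 7/5 * 6
y = 42/5

42/5


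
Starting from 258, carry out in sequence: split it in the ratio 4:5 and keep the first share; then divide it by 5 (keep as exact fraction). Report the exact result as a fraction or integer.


Start with 258.
Step 1: Split 4:5, first share = 258 * 4/9 = 344/3
Step 2: Divide by 5: 344/3 / 5 = 344/15
Final result = 344/15

344/15


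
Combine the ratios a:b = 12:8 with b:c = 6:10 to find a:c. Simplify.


Given a:b = 12:8 and b:c = 6:10
Make b consistent. Multiply first ratio by 6: a:b = 72:48
Multiply second ratio by 8: b:c = 48:80
Now b = 48 in both, so a:b:c = 72:48:80
Therefore a:c = 72:80
Simplify by GCD: a:c = 9:10

9:10
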